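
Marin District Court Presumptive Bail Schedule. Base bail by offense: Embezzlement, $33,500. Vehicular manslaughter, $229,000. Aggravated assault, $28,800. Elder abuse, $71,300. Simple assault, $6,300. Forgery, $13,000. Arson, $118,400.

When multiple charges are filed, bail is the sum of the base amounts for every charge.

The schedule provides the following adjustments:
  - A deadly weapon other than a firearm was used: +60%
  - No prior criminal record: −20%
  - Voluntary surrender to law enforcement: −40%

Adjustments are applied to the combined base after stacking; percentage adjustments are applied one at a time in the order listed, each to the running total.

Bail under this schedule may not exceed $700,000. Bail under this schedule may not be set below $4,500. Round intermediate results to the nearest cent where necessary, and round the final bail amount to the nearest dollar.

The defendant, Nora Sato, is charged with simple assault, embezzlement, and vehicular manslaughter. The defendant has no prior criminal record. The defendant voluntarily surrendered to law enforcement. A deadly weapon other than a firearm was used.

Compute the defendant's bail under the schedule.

Base amounts from the schedule: simple assault $6,300; embezzlement $33,500; vehicular manslaughter $229,000.
Stacking rule: sum of all bases. $6,300 + $33,500 + $229,000 = $268,800.
A deadly weapon other than a firearm was used (+60%): $268,800 × 1.6 = $430,080.
No prior criminal record (−20%): $430,080 × 0.8 = $344,064.
Voluntary surrender to law enforcement (−40%): $344,064 × 0.6 = $206,438.40.
$206,438.40 is within the $700,000 maximum.
$206,438.40 is at or above the $4,500 minimum.
Rounded to the nearest dollar: $206,438.

$206,438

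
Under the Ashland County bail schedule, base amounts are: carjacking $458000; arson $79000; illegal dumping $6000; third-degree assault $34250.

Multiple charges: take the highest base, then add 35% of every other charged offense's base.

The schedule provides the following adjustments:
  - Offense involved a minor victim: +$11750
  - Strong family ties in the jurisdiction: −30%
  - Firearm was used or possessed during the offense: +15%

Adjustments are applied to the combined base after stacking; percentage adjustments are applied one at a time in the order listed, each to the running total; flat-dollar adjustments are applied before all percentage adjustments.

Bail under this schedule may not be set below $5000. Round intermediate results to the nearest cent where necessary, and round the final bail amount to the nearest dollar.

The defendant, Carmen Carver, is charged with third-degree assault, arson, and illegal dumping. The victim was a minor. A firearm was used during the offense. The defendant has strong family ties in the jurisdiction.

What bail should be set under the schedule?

$84394

Base amounts from the schedule: third-degree assault $34250; arson $79000; illegal dumping $6000.
Stacking rule: highest base plus 35% of each additional charge. Highest is arson at $79000. Additional: $34250 × 35% = $11987.50; $6000 × 35% = $2100. Combined base = $79000 + $14087.50 = $93087.50.
Offense involved a minor victim (+$11750 flat): $93087.50 + $11750 = $104837.50.
Strong family ties in the jurisdiction (−30%): $104837.50 × 0.7 = $73386.25.
Firearm was used or possessed during the offense (+15%): $73386.25 × 1.15 = $84394.19.
$84394.19 is at or above the $5000 minimum.
Rounded to the nearest dollar: $84394.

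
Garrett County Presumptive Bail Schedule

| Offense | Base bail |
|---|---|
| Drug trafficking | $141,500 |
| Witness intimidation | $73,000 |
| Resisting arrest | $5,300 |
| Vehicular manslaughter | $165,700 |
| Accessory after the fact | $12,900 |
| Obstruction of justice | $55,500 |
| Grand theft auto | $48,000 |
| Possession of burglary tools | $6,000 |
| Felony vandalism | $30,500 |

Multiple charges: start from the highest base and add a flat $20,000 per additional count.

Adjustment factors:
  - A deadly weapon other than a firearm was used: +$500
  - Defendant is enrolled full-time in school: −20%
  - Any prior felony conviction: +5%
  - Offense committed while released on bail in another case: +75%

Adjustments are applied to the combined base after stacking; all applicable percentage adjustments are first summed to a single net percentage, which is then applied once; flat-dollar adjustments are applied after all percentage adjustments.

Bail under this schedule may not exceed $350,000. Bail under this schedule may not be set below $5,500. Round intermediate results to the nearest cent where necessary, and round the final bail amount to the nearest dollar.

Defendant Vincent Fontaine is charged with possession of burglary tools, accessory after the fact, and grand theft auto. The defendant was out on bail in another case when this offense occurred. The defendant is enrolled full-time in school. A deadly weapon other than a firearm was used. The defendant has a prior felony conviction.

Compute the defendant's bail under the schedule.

$141,300

Base amounts from the schedule: possession of burglary tools $6,000; accessory after the fact $12,900; grand theft auto $48,000.
Stacking rule: highest base plus $20,000 per additional charge. Highest is grand theft auto at $48,000; 2 additional charges → +$40,000. Combined base = $88,000.
Net percentage adjustment: −20% +5% +75% = +60%. $88,000 × 1.6 = $140,800.
A deadly weapon other than a firearm was used (+$500 flat): $140,800 + $500 = $141,300.
$141,300 is within the $350,000 maximum.
$141,300 is at or above the $5,500 minimum.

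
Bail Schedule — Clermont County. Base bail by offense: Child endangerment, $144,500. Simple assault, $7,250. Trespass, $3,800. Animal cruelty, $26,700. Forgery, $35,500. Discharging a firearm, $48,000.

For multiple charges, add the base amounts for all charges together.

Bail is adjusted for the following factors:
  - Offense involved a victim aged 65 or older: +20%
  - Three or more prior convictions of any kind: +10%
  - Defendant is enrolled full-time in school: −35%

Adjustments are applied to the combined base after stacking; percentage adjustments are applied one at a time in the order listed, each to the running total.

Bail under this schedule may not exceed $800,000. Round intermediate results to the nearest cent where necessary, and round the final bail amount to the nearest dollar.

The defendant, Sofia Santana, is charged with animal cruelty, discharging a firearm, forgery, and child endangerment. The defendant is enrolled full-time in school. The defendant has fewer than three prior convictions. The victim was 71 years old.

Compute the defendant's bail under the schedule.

Base amounts from the schedule: animal cruelty $26,700; discharging a firearm $48,000; forgery $35,500; child endangerment $144,500.
Stacking rule: sum of all bases. $26,700 + $48,000 + $35,500 + $144,500 = $254,700.
Offense involved a victim aged 65 or older (+20%): $254,700 × 1.2 = $305,640.
Defendant is enrolled full-time in school (−35%): $305,640 × 0.65 = $198,666.
$198,666 is within the $800,000 maximum.

$198,666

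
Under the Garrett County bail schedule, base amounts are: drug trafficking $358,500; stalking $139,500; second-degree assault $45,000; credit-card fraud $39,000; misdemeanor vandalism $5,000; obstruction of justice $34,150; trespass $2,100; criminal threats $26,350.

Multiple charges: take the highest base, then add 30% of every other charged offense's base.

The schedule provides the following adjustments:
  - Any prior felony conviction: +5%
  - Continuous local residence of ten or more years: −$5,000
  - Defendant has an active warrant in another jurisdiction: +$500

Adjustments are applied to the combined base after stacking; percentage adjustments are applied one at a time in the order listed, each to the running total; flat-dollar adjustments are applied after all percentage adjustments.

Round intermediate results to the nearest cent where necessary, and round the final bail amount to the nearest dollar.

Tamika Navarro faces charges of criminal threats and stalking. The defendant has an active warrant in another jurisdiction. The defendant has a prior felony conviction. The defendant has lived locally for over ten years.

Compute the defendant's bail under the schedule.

Base amounts from the schedule: criminal threats $26,350; stalking $139,500.
Stacking rule: highest base plus 30% of each additional charge. Highest is stalking at $139,500. Additional: $26,350 × 30% = $7,905. Combined base = $139,500 + $7,905 = $147,405.
Any prior felony conviction (+5%): $147,405 × 1.05 = $154,775.25.
Continuous local residence of ten or more years (−$5,000 flat): $154,775.25 − $5,000 = $149,775.25.
Defendant has an active warrant in another jurisdiction (+$500 flat): $149,775.25 + $500 = $150,275.25.
Rounded to the nearest dollar: $150,275.

$150,275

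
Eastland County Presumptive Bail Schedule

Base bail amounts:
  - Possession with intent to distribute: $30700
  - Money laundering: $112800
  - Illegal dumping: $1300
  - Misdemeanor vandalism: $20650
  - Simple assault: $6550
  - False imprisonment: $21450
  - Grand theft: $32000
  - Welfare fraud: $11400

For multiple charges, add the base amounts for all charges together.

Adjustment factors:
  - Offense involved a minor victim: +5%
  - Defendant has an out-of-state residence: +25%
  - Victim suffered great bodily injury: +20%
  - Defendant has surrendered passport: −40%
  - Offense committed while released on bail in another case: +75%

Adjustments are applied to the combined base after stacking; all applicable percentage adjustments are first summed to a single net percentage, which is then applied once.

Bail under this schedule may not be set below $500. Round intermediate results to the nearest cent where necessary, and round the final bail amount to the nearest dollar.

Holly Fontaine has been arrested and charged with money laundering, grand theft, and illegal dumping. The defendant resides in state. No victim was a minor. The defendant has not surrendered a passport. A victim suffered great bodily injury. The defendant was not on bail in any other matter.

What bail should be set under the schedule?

Base amounts from the schedule: money laundering $112800; grand theft $32000; illegal dumping $1300.
Stacking rule: sum of all bases. $112800 + $32000 + $1300 = $146100.
Victim suffered great bodily injury (+20%): $146100 × 1.2 = $175320.
$175320 is at or above the $500 minimum.

$175320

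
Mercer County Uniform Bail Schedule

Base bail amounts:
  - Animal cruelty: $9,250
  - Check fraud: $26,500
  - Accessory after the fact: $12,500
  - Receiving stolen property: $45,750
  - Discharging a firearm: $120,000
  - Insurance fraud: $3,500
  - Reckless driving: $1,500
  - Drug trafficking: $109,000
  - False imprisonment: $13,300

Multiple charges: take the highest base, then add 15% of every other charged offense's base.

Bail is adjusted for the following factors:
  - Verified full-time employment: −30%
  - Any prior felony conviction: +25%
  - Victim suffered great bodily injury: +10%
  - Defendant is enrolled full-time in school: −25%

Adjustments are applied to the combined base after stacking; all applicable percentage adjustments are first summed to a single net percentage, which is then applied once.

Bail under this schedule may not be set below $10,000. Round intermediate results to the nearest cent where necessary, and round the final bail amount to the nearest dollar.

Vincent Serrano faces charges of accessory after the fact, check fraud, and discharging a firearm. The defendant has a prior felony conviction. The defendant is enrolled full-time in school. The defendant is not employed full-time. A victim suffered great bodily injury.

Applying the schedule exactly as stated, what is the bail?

Base amounts from the schedule: accessory after the fact $12,500; check fraud $26,500; discharging a firearm $120,000.
Stacking rule: highest base plus 15% of each additional charge. Highest is discharging a firearm at $120,000. Additional: $12,500 × 15% = $1,875; $26,500 × 15% = $3,975. Combined base = $120,000 + $5,850 = $125,850.
Net percentage adjustment: +25% +10% −25% = +10%. $125,850 × 1.1 = $138,435.
$138,435 is at or above the $10,000 minimum.

$138,435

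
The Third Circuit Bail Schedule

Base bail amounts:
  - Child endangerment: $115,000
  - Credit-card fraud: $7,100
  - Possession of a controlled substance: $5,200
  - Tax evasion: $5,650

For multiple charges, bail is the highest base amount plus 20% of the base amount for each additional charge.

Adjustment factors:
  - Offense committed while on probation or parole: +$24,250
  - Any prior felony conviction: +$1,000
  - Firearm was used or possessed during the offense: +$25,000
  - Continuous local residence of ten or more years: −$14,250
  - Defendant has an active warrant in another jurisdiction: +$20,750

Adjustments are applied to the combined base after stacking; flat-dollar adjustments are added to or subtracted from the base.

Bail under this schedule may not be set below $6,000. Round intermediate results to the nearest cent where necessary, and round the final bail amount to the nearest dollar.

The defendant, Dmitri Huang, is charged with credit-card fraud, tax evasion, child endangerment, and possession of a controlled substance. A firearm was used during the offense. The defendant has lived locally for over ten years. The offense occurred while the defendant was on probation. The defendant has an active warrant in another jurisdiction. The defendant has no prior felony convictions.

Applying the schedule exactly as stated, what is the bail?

Base amounts from the schedule: credit-card fraud $7,100; tax evasion $5,650; child endangerment $115,000; possession of a controlled substance $5,200.
Stacking rule: highest base plus 20% of each additional charge. Highest is child endangerment at $115,000. Additional: $7,100 × 20% = $1,420; $5,650 × 20% = $1,130; $5,200 × 20% = $1,040. Combined base = $115,000 + $3,590 = $118,590.
Offense committed while on probation or parole (+$24,250 flat): $118,590 + $24,250 = $142,840.
Firearm was used or possessed during the offense (+$25,000 flat): $142,840 + $25,000 = $167,840.
Continuous local residence of ten or more years (−$14,250 flat): $167,840 − $14,250 = $153,590.
Defendant has an active warrant in another jurisdiction (+$20,750 flat): $153,590 + $20,750 = $174,340.
$174,340 is at or above the $6,000 minimum.

$174,340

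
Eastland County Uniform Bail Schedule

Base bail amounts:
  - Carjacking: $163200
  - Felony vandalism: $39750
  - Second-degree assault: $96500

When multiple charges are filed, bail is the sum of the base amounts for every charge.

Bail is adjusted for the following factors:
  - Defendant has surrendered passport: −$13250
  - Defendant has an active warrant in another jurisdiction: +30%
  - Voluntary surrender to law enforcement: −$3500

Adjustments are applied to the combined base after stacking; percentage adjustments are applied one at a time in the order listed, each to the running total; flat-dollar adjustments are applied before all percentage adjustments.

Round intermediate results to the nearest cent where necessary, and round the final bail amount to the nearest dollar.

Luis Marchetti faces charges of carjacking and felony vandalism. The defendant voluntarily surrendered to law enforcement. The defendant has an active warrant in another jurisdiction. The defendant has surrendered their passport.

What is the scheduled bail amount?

$242060

Base amounts from the schedule: carjacking $163200; felony vandalism $39750.
Stacking rule: sum of all bases. $163200 + $39750 = $202950.
Defendant has surrendered passport (−$13250 flat): $202950 − $13250 = $189700.
Voluntary surrender to law enforcement (−$3500 flat): $189700 − $3500 = $186200.
Defendant has an active warrant in another jurisdiction (+30%): $186200 × 1.3 = $242060.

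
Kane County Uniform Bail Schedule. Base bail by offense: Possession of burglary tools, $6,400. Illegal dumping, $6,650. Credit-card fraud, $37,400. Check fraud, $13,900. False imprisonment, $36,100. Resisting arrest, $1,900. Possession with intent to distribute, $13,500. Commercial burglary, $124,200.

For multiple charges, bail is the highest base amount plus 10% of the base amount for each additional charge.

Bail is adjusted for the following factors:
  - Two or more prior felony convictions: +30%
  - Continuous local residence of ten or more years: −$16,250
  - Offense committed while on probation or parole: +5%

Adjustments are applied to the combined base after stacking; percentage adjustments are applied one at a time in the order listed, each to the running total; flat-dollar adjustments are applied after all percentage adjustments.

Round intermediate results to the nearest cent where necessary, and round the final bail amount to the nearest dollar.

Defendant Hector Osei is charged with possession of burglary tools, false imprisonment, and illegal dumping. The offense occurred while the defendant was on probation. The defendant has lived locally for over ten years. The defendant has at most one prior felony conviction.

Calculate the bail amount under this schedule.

$23,025

Base amounts from the schedule: possession of burglary tools $6,400; false imprisonment $36,100; illegal dumping $6,650.
Stacking rule: highest base plus 10% of each additional charge. Highest is false imprisonment at $36,100. Additional: $6,400 × 10% = $640; $6,650 × 10% = $665. Combined base = $36,100 + $1,305 = $37,405.
Offense committed while on probation or parole (+5%): $37,405 × 1.05 = $39,275.25.
Continuous local residence of ten or more years (−$16,250 flat): $39,275.25 − $16,250 = $23,025.25.
Rounded to the nearest dollar: $23,025.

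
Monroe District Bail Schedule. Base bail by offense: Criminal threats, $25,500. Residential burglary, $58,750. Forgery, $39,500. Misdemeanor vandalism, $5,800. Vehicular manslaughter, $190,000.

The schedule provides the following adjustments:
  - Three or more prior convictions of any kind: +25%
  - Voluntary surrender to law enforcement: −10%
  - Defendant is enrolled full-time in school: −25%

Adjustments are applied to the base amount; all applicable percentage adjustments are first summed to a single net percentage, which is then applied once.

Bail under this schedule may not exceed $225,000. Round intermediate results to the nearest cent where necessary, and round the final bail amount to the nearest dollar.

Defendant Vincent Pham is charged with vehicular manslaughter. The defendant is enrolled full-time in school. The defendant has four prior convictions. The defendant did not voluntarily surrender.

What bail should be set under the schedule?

Base amounts from the schedule: vehicular manslaughter $190,000.
Single charge. Combined base = $190,000.
Net percentage adjustment: +25% −25% = +0%. $190,000 × 1 = $190,000.
$190,000 is within the $225,000 maximum.

$190,000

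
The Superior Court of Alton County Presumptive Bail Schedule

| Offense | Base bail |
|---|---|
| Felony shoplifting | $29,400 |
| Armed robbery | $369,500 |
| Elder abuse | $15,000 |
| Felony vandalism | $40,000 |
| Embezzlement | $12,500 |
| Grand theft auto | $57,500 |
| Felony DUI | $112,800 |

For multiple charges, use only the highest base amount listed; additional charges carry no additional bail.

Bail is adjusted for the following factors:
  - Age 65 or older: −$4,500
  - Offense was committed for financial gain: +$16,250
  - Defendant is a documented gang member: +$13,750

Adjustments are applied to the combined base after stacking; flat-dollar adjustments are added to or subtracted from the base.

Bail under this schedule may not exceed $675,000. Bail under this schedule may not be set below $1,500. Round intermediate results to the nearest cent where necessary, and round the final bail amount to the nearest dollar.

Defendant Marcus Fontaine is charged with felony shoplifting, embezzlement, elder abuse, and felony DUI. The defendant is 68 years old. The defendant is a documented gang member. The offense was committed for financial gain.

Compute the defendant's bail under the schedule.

Base amounts from the schedule: felony shoplifting $29,400; embezzlement $12,500; elder abuse $15,000; felony DUI $112,800.
Stacking rule: use the highest base only. Highest is felony DUI at $112,800. Combined base = $112,800.
Age 65 or older (−$4,500 flat): $112,800 − $4,500 = $108,300.
Offense was committed for financial gain (+$16,250 flat): $108,300 + $16,250 = $124,550.
Defendant is a documented gang member (+$13,750 flat): $124,550 + $13,750 = $138,300.
$138,300 is within the $675,000 maximum.
$138,300 is at or above the $1,500 minimum.

$138,300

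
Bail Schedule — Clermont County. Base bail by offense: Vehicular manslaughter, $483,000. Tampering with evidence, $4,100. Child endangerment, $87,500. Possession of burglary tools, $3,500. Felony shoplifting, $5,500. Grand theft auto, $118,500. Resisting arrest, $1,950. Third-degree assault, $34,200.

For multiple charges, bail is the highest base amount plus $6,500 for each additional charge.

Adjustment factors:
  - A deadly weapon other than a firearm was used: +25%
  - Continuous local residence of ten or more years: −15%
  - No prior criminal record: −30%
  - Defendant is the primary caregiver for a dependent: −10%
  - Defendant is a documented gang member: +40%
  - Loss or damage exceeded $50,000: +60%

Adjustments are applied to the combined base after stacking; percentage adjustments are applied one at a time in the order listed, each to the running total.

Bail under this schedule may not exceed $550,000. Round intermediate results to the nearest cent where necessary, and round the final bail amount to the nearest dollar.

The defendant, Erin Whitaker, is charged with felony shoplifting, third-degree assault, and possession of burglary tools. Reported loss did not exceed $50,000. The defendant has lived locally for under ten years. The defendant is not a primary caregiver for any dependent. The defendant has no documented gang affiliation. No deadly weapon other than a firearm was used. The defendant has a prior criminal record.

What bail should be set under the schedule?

$47,200

Base amounts from the schedule: felony shoplifting $5,500; third-degree assault $34,200; possession of burglary tools $3,500.
Stacking rule: highest base plus $6,500 per additional charge. Highest is third-degree assault at $34,200; 2 additional charges → +$13,000. Combined base = $47,200.
No adjustment factors apply to this defendant.
$47,200 is within the $550,000 maximum.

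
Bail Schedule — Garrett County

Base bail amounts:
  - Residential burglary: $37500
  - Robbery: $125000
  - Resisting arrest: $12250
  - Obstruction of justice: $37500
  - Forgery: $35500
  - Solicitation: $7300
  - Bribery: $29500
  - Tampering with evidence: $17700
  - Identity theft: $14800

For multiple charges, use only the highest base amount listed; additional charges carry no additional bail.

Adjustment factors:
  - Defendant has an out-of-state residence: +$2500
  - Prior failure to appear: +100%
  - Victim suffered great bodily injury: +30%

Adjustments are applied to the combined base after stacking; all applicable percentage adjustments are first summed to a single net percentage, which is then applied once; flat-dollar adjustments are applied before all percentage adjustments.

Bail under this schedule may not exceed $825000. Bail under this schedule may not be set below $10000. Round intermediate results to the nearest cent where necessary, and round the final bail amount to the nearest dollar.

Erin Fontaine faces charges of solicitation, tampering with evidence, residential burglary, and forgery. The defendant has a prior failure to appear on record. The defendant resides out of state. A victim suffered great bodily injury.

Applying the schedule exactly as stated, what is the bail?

$92000

Base amounts from the schedule: solicitation $7300; tampering with evidence $17700; residential burglary $37500; forgery $35500.
Stacking rule: use the highest base only. Highest is residential burglary at $37500. Combined base = $37500.
Defendant has an out-of-state residence (+$2500 flat): $37500 + $2500 = $40000.
Net percentage adjustment: +100% +30% = +130%. $40000 × 2.3 = $92000.
$92000 is within the $825000 maximum.
$92000 is at or above the $10000 minimum.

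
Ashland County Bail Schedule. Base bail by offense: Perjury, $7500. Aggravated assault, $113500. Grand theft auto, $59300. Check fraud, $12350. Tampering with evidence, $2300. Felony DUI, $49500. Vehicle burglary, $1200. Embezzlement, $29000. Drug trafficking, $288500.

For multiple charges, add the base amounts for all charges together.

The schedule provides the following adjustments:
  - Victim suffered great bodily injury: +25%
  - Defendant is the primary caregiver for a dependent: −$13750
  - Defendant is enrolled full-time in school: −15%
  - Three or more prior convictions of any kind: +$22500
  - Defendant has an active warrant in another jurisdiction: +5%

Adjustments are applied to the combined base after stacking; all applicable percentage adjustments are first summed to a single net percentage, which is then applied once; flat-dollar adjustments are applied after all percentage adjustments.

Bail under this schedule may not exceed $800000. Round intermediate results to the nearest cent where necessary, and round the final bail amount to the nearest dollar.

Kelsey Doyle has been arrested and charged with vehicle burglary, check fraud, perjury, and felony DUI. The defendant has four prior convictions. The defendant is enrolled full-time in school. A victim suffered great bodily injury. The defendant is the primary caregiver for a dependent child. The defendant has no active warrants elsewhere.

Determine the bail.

Base amounts from the schedule: vehicle burglary $1200; check fraud $12350; perjury $7500; felony DUI $49500.
Stacking rule: sum of all bases. $1200 + $12350 + $7500 + $49500 = $70550.
Net percentage adjustment: +25% −15% = +10%. $70550 × 1.1 = $77605.
Defendant is the primary caregiver for a dependent (−$13750 flat): $77605 − $13750 = $63855.
Three or more prior convictions of any kind (+$22500 flat): $63855 + $22500 = $86355.
$86355 is within the $800000 maximum.

$86355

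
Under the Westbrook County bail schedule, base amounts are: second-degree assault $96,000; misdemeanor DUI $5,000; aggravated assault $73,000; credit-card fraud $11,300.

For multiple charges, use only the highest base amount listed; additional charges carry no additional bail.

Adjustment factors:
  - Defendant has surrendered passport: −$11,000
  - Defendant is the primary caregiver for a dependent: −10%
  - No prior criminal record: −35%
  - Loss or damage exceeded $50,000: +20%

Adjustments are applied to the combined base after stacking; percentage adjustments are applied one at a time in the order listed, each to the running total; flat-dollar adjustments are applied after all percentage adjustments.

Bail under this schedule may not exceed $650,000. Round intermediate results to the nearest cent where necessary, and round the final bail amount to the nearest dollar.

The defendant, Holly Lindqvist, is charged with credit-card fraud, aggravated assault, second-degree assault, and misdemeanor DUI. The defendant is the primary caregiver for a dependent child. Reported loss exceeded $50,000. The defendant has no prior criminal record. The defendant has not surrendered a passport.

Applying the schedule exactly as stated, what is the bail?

$67,392

Base amounts from the schedule: credit-card fraud $11,300; aggravated assault $73,000; second-degree assault $96,000; misdemeanor DUI $5,000.
Stacking rule: use the highest base only. Highest is second-degree assault at $96,000. Combined base = $96,000.
Defendant is the primary caregiver for a dependent (−10%): $96,000 × 0.9 = $86,400.
No prior criminal record (−35%): $86,400 × 0.65 = $56,160.
Loss or damage exceeded $50,000 (+20%): $56,160 × 1.2 = $67,392.
$67,392 is within the $650,000 maximum.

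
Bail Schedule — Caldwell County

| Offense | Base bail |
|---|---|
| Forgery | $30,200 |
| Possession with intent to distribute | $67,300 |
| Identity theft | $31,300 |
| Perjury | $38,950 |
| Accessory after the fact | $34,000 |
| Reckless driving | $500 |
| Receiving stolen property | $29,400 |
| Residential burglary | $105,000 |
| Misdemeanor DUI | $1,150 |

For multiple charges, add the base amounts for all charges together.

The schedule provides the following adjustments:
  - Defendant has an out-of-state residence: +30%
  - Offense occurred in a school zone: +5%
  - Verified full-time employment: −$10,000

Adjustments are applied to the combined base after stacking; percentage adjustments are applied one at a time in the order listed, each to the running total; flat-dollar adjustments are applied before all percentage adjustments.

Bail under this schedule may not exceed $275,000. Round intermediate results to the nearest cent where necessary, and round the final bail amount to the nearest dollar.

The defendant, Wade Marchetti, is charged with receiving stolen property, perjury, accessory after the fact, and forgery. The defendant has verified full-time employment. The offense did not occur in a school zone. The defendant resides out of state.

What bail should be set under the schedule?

$159,315

Base amounts from the schedule: receiving stolen property $29,400; perjury $38,950; accessory after the fact $34,000; forgery $30,200.
Stacking rule: sum of all bases. $29,400 + $38,950 + $34,000 + $30,200 = $132,550.
Verified full-time employment (−$10,000 flat): $132,550 − $10,000 = $122,550.
Defendant has an out-of-state residence (+30%): $122,550 × 1.3 = $159,315.
$159,315 is within the $275,000 maximum.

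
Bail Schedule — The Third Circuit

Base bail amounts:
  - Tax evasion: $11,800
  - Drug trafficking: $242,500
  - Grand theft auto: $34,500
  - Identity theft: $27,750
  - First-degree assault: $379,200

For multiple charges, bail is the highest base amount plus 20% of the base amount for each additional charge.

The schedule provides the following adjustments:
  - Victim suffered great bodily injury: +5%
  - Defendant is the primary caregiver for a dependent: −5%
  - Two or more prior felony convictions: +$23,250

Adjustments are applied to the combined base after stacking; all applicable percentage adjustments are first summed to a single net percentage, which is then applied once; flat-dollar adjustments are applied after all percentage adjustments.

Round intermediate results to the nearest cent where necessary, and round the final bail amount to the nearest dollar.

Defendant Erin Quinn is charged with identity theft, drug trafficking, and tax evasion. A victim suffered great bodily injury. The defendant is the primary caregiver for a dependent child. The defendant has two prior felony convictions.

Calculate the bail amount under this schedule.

$273,660

Base amounts from the schedule: identity theft $27,750; drug trafficking $242,500; tax evasion $11,800.
Stacking rule: highest base plus 20% of each additional charge. Highest is drug trafficking at $242,500. Additional: $27,750 × 20% = $5,550; $11,800 × 20% = $2,360. Combined base = $242,500 + $7,910 = $250,410.
Net percentage adjustment: +5% −5% = +0%. $250,410 × 1 = $250,410.
Two or more prior felony convictions (+$23,250 flat): $250,410 + $23,250 = $273,660.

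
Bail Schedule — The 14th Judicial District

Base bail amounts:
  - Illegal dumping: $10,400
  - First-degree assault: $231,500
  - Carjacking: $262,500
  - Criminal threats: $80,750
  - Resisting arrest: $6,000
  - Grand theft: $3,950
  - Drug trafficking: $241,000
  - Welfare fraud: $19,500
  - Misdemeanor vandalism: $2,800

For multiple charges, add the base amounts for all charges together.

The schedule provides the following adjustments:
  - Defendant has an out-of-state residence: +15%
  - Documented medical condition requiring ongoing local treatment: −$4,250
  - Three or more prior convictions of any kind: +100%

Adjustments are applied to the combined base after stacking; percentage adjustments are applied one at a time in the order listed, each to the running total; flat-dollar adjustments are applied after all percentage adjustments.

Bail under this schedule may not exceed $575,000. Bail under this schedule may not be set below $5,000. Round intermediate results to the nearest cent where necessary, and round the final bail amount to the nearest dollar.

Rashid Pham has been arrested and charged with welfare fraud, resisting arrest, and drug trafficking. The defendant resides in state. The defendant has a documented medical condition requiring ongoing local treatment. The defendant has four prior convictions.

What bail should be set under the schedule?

Base amounts from the schedule: welfare fraud $19,500; resisting arrest $6,000; drug trafficking $241,000.
Stacking rule: sum of all bases. $19,500 + $6,000 + $241,000 = $266,500.
Three or more prior convictions of any kind (+100%): $266,500 × 2 = $533,000.
Documented medical condition requiring ongoing local treatment (−$4,250 flat): $533,000 − $4,250 = $528,750.
$528,750 is within the $575,000 maximum.
$528,750 is at or above the $5,000 minimum.

$528,750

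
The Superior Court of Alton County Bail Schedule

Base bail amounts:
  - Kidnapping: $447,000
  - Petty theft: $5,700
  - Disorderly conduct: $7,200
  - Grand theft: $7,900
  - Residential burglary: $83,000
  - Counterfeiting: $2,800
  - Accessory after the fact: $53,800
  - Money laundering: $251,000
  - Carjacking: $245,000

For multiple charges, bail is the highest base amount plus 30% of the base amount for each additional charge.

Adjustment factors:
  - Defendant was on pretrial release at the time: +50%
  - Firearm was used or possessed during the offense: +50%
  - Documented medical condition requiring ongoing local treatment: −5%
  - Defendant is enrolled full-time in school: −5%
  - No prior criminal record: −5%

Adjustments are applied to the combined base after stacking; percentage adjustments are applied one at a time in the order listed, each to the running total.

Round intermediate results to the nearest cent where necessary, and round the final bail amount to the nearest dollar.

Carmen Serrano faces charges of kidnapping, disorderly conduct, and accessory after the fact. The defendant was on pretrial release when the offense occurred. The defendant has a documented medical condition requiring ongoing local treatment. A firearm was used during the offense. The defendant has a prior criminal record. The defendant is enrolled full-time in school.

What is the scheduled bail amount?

Base amounts from the schedule: kidnapping $447,000; disorderly conduct $7,200; accessory after the fact $53,800.
Stacking rule: highest base plus 30% of each additional charge. Highest is kidnapping at $447,000. Additional: $7,200 × 30% = $2,160; $53,800 × 30% = $16,140. Combined base = $447,000 + $18,300 = $465,300.
Defendant was on pretrial release at the time (+50%): $465,300 × 1.5 = $697,950.
Firearm was used or possessed during the offense (+50%): $697,950 × 1.5 = $1,046,925.
Documented medical condition requiring ongoing local treatment (−5%): $1,046,925 × 0.95 = $994,578.75.
Defendant is enrolled full-time in school (−5%): $994,578.75 × 0.95 = $944,849.81.
Rounded to the nearest dollar: $944,850.

$944,850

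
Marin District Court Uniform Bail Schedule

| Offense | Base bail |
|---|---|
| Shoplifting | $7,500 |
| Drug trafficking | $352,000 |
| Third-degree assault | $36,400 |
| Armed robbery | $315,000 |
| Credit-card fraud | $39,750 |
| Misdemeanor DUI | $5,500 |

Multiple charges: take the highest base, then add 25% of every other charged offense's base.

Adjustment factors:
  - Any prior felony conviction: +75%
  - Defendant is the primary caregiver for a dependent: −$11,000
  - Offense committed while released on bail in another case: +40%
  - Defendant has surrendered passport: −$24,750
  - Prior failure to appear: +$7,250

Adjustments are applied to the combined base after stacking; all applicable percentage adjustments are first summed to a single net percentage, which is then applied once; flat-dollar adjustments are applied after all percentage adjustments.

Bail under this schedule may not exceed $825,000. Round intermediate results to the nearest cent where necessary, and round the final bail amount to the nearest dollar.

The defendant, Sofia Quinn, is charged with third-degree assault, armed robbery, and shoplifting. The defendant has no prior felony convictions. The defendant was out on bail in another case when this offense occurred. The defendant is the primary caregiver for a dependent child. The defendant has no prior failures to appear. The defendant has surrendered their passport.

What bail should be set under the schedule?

Base amounts from the schedule: third-degree assault $36,400; armed robbery $315,000; shoplifting $7,500.
Stacking rule: highest base plus 25% of each additional charge. Highest is armed robbery at $315,000. Additional: $36,400 × 25% = $9,100; $7,500 × 25% = $1,875. Combined base = $315,000 + $10,975 = $325,975.
Offense committed while released on bail in another case (+40%): $325,975 × 1.4 = $456,365.
Defendant is the primary caregiver for a dependent (−$11,000 flat): $456,365 − $11,000 = $445,365.
Defendant has surrendered passport (−$24,750 flat): $445,365 − $24,750 = $420,615.
$420,615 is within the $825,000 maximum.

$420,615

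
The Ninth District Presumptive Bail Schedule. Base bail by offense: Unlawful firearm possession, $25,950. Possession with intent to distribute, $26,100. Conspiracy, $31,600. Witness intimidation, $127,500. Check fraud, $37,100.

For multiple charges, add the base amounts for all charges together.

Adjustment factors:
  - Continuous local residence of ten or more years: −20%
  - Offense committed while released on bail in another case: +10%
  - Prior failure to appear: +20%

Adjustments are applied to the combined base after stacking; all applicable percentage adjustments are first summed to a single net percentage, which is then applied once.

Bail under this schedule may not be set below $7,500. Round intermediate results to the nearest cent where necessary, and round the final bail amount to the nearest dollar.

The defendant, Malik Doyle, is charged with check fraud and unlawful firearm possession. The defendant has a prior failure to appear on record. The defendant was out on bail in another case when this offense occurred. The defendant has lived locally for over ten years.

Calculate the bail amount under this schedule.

$69,355

Base amounts from the schedule: check fraud $37,100; unlawful firearm possession $25,950.
Stacking rule: sum of all bases. $37,100 + $25,950 = $63,050.
Net percentage adjustment: −20% +10% +20% = +10%. $63,050 × 1.1 = $69,355.
$69,355 is at or above the $7,500 minimum.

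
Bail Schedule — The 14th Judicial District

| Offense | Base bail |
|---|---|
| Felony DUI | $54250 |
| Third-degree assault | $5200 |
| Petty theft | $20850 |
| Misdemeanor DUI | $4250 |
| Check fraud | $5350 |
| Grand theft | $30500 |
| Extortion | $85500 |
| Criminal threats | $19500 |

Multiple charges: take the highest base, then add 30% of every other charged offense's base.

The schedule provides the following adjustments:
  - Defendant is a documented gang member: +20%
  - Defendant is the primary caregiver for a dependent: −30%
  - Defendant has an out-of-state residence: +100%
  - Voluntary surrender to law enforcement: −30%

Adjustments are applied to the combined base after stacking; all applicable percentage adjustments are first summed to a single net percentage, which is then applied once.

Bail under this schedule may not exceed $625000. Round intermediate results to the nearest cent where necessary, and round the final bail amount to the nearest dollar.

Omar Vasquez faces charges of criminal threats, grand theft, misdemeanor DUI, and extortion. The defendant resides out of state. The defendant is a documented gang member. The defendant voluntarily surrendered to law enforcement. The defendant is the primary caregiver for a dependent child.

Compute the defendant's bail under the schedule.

Base amounts from the schedule: criminal threats $19500; grand theft $30500; misdemeanor DUI $4250; extortion $85500.
Stacking rule: highest base plus 30% of each additional charge. Highest is extortion at $85500. Additional: $19500 × 30% = $5850; $30500 × 30% = $9150; $4250 × 30% = $1275. Combined base = $85500 + $16275 = $101775.
Net percentage adjustment: +20% −30% +100% −30% = +60%. $101775 × 1.6 = $162840.
$162840 is within the $625000 maximum.

$162840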